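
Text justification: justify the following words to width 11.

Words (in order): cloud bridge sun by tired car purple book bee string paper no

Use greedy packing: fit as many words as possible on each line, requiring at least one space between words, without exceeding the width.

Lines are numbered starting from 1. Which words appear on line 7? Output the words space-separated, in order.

Answer: paper no

Derivation:
Line 1: ['cloud'] (min_width=5, slack=6)
Line 2: ['bridge', 'sun'] (min_width=10, slack=1)
Line 3: ['by', 'tired'] (min_width=8, slack=3)
Line 4: ['car', 'purple'] (min_width=10, slack=1)
Line 5: ['book', 'bee'] (min_width=8, slack=3)
Line 6: ['string'] (min_width=6, slack=5)
Line 7: ['paper', 'no'] (min_width=8, slack=3)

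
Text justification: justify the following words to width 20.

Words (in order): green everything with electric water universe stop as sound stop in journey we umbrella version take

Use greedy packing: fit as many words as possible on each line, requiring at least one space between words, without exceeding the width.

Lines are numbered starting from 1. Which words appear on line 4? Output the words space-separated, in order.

Line 1: ['green', 'everything'] (min_width=16, slack=4)
Line 2: ['with', 'electric', 'water'] (min_width=19, slack=1)
Line 3: ['universe', 'stop', 'as'] (min_width=16, slack=4)
Line 4: ['sound', 'stop', 'in'] (min_width=13, slack=7)
Line 5: ['journey', 'we', 'umbrella'] (min_width=19, slack=1)
Line 6: ['version', 'take'] (min_width=12, slack=8)

Answer: sound stop in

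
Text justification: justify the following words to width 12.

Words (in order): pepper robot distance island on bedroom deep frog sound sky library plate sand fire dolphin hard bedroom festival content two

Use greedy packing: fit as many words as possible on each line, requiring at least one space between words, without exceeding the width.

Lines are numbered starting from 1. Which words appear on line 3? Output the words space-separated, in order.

Line 1: ['pepper', 'robot'] (min_width=12, slack=0)
Line 2: ['distance'] (min_width=8, slack=4)
Line 3: ['island', 'on'] (min_width=9, slack=3)
Line 4: ['bedroom', 'deep'] (min_width=12, slack=0)
Line 5: ['frog', 'sound'] (min_width=10, slack=2)
Line 6: ['sky', 'library'] (min_width=11, slack=1)
Line 7: ['plate', 'sand'] (min_width=10, slack=2)
Line 8: ['fire', 'dolphin'] (min_width=12, slack=0)
Line 9: ['hard', 'bedroom'] (min_width=12, slack=0)
Line 10: ['festival'] (min_width=8, slack=4)
Line 11: ['content', 'two'] (min_width=11, slack=1)

Answer: island on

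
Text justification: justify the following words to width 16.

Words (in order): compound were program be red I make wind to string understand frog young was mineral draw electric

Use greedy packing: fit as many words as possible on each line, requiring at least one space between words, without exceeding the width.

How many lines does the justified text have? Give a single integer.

Answer: 8

Derivation:
Line 1: ['compound', 'were'] (min_width=13, slack=3)
Line 2: ['program', 'be', 'red', 'I'] (min_width=16, slack=0)
Line 3: ['make', 'wind', 'to'] (min_width=12, slack=4)
Line 4: ['string'] (min_width=6, slack=10)
Line 5: ['understand', 'frog'] (min_width=15, slack=1)
Line 6: ['young', 'was'] (min_width=9, slack=7)
Line 7: ['mineral', 'draw'] (min_width=12, slack=4)
Line 8: ['electric'] (min_width=8, slack=8)
Total lines: 8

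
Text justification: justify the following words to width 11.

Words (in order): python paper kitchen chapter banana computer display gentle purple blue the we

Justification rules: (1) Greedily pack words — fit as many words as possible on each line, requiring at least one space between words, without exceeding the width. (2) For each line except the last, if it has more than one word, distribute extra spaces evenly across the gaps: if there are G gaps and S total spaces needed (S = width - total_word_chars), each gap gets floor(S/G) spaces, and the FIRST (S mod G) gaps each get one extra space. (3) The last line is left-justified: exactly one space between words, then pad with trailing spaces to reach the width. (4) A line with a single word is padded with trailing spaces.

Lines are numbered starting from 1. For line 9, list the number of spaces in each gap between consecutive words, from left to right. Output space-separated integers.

Answer: 1

Derivation:
Line 1: ['python'] (min_width=6, slack=5)
Line 2: ['paper'] (min_width=5, slack=6)
Line 3: ['kitchen'] (min_width=7, slack=4)
Line 4: ['chapter'] (min_width=7, slack=4)
Line 5: ['banana'] (min_width=6, slack=5)
Line 6: ['computer'] (min_width=8, slack=3)
Line 7: ['display'] (min_width=7, slack=4)
Line 8: ['gentle'] (min_width=6, slack=5)
Line 9: ['purple', 'blue'] (min_width=11, slack=0)
Line 10: ['the', 'we'] (min_width=6, slack=5)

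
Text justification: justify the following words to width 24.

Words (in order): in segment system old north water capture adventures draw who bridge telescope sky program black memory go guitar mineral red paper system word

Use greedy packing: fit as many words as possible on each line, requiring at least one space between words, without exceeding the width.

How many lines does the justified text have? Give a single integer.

Answer: 7

Derivation:
Line 1: ['in', 'segment', 'system', 'old'] (min_width=21, slack=3)
Line 2: ['north', 'water', 'capture'] (min_width=19, slack=5)
Line 3: ['adventures', 'draw', 'who'] (min_width=19, slack=5)
Line 4: ['bridge', 'telescope', 'sky'] (min_width=20, slack=4)
Line 5: ['program', 'black', 'memory', 'go'] (min_width=23, slack=1)
Line 6: ['guitar', 'mineral', 'red', 'paper'] (min_width=24, slack=0)
Line 7: ['system', 'word'] (min_width=11, slack=13)
Total lines: 7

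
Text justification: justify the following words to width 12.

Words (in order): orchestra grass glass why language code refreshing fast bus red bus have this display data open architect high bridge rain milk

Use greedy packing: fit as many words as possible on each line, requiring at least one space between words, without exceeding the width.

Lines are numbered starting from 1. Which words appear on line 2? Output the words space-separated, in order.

Line 1: ['orchestra'] (min_width=9, slack=3)
Line 2: ['grass', 'glass'] (min_width=11, slack=1)
Line 3: ['why', 'language'] (min_width=12, slack=0)
Line 4: ['code'] (min_width=4, slack=8)
Line 5: ['refreshing'] (min_width=10, slack=2)
Line 6: ['fast', 'bus', 'red'] (min_width=12, slack=0)
Line 7: ['bus', 'have'] (min_width=8, slack=4)
Line 8: ['this', 'display'] (min_width=12, slack=0)
Line 9: ['data', 'open'] (min_width=9, slack=3)
Line 10: ['architect'] (min_width=9, slack=3)
Line 11: ['high', 'bridge'] (min_width=11, slack=1)
Line 12: ['rain', 'milk'] (min_width=9, slack=3)

Answer: grass glass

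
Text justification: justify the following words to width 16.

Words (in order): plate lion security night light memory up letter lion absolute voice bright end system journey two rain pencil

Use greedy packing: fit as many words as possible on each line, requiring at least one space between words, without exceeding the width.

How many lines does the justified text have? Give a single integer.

Answer: 8

Derivation:
Line 1: ['plate', 'lion'] (min_width=10, slack=6)
Line 2: ['security', 'night'] (min_width=14, slack=2)
Line 3: ['light', 'memory', 'up'] (min_width=15, slack=1)
Line 4: ['letter', 'lion'] (min_width=11, slack=5)
Line 5: ['absolute', 'voice'] (min_width=14, slack=2)
Line 6: ['bright', 'end'] (min_width=10, slack=6)
Line 7: ['system', 'journey'] (min_width=14, slack=2)
Line 8: ['two', 'rain', 'pencil'] (min_width=15, slack=1)
Total lines: 8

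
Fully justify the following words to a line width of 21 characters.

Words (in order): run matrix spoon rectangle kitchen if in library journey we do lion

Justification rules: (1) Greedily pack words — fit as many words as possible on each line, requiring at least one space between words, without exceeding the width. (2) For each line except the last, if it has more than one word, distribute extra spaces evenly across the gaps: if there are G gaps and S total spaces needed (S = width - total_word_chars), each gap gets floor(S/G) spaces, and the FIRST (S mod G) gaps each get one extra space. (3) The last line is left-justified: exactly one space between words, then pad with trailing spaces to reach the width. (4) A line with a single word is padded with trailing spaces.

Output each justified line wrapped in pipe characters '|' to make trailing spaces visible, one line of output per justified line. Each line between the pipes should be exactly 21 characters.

Answer: |run    matrix   spoon|
|rectangle  kitchen if|
|in library journey we|
|do lion              |

Derivation:
Line 1: ['run', 'matrix', 'spoon'] (min_width=16, slack=5)
Line 2: ['rectangle', 'kitchen', 'if'] (min_width=20, slack=1)
Line 3: ['in', 'library', 'journey', 'we'] (min_width=21, slack=0)
Line 4: ['do', 'lion'] (min_width=7, slack=14)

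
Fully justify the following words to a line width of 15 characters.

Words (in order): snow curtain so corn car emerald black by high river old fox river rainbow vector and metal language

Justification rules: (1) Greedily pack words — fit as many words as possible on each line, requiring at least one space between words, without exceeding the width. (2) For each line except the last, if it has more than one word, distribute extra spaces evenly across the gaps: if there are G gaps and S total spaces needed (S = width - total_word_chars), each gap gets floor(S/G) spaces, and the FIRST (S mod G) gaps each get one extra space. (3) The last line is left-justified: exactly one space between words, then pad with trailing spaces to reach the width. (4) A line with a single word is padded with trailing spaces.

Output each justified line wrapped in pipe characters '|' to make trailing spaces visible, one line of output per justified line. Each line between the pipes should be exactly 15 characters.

Line 1: ['snow', 'curtain', 'so'] (min_width=15, slack=0)
Line 2: ['corn', 'car'] (min_width=8, slack=7)
Line 3: ['emerald', 'black'] (min_width=13, slack=2)
Line 4: ['by', 'high', 'river'] (min_width=13, slack=2)
Line 5: ['old', 'fox', 'river'] (min_width=13, slack=2)
Line 6: ['rainbow', 'vector'] (min_width=14, slack=1)
Line 7: ['and', 'metal'] (min_width=9, slack=6)
Line 8: ['language'] (min_width=8, slack=7)

Answer: |snow curtain so|
|corn        car|
|emerald   black|
|by  high  river|
|old  fox  river|
|rainbow  vector|
|and       metal|
|language       |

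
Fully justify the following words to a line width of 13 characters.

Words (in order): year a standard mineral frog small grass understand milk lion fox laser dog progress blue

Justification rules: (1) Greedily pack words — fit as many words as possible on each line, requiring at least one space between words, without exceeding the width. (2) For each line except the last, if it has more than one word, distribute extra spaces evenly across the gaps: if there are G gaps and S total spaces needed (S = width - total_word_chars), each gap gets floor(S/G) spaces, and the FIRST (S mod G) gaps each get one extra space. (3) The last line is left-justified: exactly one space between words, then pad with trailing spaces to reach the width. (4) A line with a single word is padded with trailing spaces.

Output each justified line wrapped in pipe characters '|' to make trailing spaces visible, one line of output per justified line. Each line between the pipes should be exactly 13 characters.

Answer: |year        a|
|standard     |
|mineral  frog|
|small   grass|
|understand   |
|milk lion fox|
|laser     dog|
|progress blue|

Derivation:
Line 1: ['year', 'a'] (min_width=6, slack=7)
Line 2: ['standard'] (min_width=8, slack=5)
Line 3: ['mineral', 'frog'] (min_width=12, slack=1)
Line 4: ['small', 'grass'] (min_width=11, slack=2)
Line 5: ['understand'] (min_width=10, slack=3)
Line 6: ['milk', 'lion', 'fox'] (min_width=13, slack=0)
Line 7: ['laser', 'dog'] (min_width=9, slack=4)
Line 8: ['progress', 'blue'] (min_width=13, slack=0)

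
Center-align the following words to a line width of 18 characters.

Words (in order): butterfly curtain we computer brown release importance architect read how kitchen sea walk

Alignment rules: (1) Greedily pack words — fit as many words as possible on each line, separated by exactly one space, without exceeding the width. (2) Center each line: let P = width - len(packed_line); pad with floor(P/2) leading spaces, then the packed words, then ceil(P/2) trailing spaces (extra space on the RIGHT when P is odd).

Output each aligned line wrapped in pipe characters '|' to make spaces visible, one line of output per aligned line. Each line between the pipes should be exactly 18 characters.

Answer: |butterfly curtain |
|we computer brown |
|release importance|
|architect read how|
| kitchen sea walk |

Derivation:
Line 1: ['butterfly', 'curtain'] (min_width=17, slack=1)
Line 2: ['we', 'computer', 'brown'] (min_width=17, slack=1)
Line 3: ['release', 'importance'] (min_width=18, slack=0)
Line 4: ['architect', 'read', 'how'] (min_width=18, slack=0)
Line 5: ['kitchen', 'sea', 'walk'] (min_width=16, slack=2)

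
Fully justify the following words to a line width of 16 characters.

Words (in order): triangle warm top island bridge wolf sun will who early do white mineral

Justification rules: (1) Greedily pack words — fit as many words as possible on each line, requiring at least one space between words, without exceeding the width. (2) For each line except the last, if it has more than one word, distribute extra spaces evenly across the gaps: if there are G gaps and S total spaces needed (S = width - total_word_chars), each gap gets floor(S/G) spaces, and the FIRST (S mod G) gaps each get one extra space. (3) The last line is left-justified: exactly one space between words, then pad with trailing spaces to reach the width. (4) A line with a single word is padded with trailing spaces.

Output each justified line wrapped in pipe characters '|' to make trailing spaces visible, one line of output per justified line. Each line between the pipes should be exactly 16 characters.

Line 1: ['triangle', 'warm'] (min_width=13, slack=3)
Line 2: ['top', 'island'] (min_width=10, slack=6)
Line 3: ['bridge', 'wolf', 'sun'] (min_width=15, slack=1)
Line 4: ['will', 'who', 'early'] (min_width=14, slack=2)
Line 5: ['do', 'white', 'mineral'] (min_width=16, slack=0)

Answer: |triangle    warm|
|top       island|
|bridge  wolf sun|
|will  who  early|
|do white mineral|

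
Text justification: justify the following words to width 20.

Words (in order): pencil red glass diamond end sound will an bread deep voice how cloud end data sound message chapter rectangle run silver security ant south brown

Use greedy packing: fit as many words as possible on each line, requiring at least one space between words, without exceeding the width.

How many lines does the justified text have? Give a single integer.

Answer: 8

Derivation:
Line 1: ['pencil', 'red', 'glass'] (min_width=16, slack=4)
Line 2: ['diamond', 'end', 'sound'] (min_width=17, slack=3)
Line 3: ['will', 'an', 'bread', 'deep'] (min_width=18, slack=2)
Line 4: ['voice', 'how', 'cloud', 'end'] (min_width=19, slack=1)
Line 5: ['data', 'sound', 'message'] (min_width=18, slack=2)
Line 6: ['chapter', 'rectangle'] (min_width=17, slack=3)
Line 7: ['run', 'silver', 'security'] (min_width=19, slack=1)
Line 8: ['ant', 'south', 'brown'] (min_width=15, slack=5)
Total lines: 8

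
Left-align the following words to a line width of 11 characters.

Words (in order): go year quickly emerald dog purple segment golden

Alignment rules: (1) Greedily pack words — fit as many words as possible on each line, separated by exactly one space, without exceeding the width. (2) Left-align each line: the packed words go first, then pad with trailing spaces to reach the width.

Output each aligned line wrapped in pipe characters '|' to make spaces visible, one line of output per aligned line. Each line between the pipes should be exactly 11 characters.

Line 1: ['go', 'year'] (min_width=7, slack=4)
Line 2: ['quickly'] (min_width=7, slack=4)
Line 3: ['emerald', 'dog'] (min_width=11, slack=0)
Line 4: ['purple'] (min_width=6, slack=5)
Line 5: ['segment'] (min_width=7, slack=4)
Line 6: ['golden'] (min_width=6, slack=5)

Answer: |go year    |
|quickly    |
|emerald dog|
|purple     |
|segment    |
|golden     |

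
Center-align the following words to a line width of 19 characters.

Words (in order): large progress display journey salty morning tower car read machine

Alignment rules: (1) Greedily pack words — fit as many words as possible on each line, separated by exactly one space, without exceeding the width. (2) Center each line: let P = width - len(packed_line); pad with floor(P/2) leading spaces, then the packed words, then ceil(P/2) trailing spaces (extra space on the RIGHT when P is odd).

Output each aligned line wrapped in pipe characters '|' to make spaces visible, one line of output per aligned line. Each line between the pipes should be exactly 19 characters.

Answer: |  large progress   |
|  display journey  |
|salty morning tower|
| car read machine  |

Derivation:
Line 1: ['large', 'progress'] (min_width=14, slack=5)
Line 2: ['display', 'journey'] (min_width=15, slack=4)
Line 3: ['salty', 'morning', 'tower'] (min_width=19, slack=0)
Line 4: ['car', 'read', 'machine'] (min_width=16, slack=3)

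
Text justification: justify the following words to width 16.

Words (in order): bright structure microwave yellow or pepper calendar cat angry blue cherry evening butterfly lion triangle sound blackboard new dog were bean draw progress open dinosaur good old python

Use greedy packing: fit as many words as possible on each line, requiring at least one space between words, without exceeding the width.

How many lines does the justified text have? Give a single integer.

Line 1: ['bright', 'structure'] (min_width=16, slack=0)
Line 2: ['microwave', 'yellow'] (min_width=16, slack=0)
Line 3: ['or', 'pepper'] (min_width=9, slack=7)
Line 4: ['calendar', 'cat'] (min_width=12, slack=4)
Line 5: ['angry', 'blue'] (min_width=10, slack=6)
Line 6: ['cherry', 'evening'] (min_width=14, slack=2)
Line 7: ['butterfly', 'lion'] (min_width=14, slack=2)
Line 8: ['triangle', 'sound'] (min_width=14, slack=2)
Line 9: ['blackboard', 'new'] (min_width=14, slack=2)
Line 10: ['dog', 'were', 'bean'] (min_width=13, slack=3)
Line 11: ['draw', 'progress'] (min_width=13, slack=3)
Line 12: ['open', 'dinosaur'] (min_width=13, slack=3)
Line 13: ['good', 'old', 'python'] (min_width=15, slack=1)
Total lines: 13

Answer: 13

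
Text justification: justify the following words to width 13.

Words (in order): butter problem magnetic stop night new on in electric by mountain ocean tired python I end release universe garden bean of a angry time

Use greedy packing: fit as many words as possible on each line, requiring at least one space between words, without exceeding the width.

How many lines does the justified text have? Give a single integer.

Answer: 13

Derivation:
Line 1: ['butter'] (min_width=6, slack=7)
Line 2: ['problem'] (min_width=7, slack=6)
Line 3: ['magnetic', 'stop'] (min_width=13, slack=0)
Line 4: ['night', 'new', 'on'] (min_width=12, slack=1)
Line 5: ['in', 'electric'] (min_width=11, slack=2)
Line 6: ['by', 'mountain'] (min_width=11, slack=2)
Line 7: ['ocean', 'tired'] (min_width=11, slack=2)
Line 8: ['python', 'I', 'end'] (min_width=12, slack=1)
Line 9: ['release'] (min_width=7, slack=6)
Line 10: ['universe'] (min_width=8, slack=5)
Line 11: ['garden', 'bean'] (min_width=11, slack=2)
Line 12: ['of', 'a', 'angry'] (min_width=10, slack=3)
Line 13: ['time'] (min_width=4, slack=9)
Total lines: 13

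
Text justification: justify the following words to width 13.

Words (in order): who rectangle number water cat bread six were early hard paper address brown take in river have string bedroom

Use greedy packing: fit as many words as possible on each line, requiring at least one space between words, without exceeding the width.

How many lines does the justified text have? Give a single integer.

Line 1: ['who', 'rectangle'] (min_width=13, slack=0)
Line 2: ['number', 'water'] (min_width=12, slack=1)
Line 3: ['cat', 'bread', 'six'] (min_width=13, slack=0)
Line 4: ['were', 'early'] (min_width=10, slack=3)
Line 5: ['hard', 'paper'] (min_width=10, slack=3)
Line 6: ['address', 'brown'] (min_width=13, slack=0)
Line 7: ['take', 'in', 'river'] (min_width=13, slack=0)
Line 8: ['have', 'string'] (min_width=11, slack=2)
Line 9: ['bedroom'] (min_width=7, slack=6)
Total lines: 9

Answer: 9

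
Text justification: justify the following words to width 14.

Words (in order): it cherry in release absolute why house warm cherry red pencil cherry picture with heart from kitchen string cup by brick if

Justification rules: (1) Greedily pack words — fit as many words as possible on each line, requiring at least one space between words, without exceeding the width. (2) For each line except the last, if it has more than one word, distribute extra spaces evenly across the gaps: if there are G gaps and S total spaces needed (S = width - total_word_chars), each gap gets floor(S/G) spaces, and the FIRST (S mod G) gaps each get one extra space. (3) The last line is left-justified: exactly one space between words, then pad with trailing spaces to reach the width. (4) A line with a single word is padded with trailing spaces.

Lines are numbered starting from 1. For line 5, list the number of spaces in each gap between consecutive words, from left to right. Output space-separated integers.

Answer: 5

Derivation:
Line 1: ['it', 'cherry', 'in'] (min_width=12, slack=2)
Line 2: ['release'] (min_width=7, slack=7)
Line 3: ['absolute', 'why'] (min_width=12, slack=2)
Line 4: ['house', 'warm'] (min_width=10, slack=4)
Line 5: ['cherry', 'red'] (min_width=10, slack=4)
Line 6: ['pencil', 'cherry'] (min_width=13, slack=1)
Line 7: ['picture', 'with'] (min_width=12, slack=2)
Line 8: ['heart', 'from'] (min_width=10, slack=4)
Line 9: ['kitchen', 'string'] (min_width=14, slack=0)
Line 10: ['cup', 'by', 'brick'] (min_width=12, slack=2)
Line 11: ['if'] (min_width=2, slack=12)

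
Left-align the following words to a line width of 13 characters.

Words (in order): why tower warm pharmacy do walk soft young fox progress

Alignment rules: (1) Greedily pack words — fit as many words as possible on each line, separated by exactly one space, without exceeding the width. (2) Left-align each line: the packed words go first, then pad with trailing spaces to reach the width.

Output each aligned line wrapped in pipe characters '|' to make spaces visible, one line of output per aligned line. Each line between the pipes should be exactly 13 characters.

Line 1: ['why', 'tower'] (min_width=9, slack=4)
Line 2: ['warm', 'pharmacy'] (min_width=13, slack=0)
Line 3: ['do', 'walk', 'soft'] (min_width=12, slack=1)
Line 4: ['young', 'fox'] (min_width=9, slack=4)
Line 5: ['progress'] (min_width=8, slack=5)

Answer: |why tower    |
|warm pharmacy|
|do walk soft |
|young fox    |
|progress     |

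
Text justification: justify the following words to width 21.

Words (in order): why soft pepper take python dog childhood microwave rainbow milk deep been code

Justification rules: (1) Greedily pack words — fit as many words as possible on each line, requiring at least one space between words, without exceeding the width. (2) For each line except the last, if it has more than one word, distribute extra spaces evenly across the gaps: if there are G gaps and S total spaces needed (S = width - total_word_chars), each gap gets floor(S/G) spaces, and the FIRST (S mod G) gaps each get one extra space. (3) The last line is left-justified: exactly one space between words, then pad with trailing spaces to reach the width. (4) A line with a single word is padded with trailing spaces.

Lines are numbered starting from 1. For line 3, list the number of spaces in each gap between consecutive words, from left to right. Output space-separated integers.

Answer: 5

Derivation:
Line 1: ['why', 'soft', 'pepper', 'take'] (min_width=20, slack=1)
Line 2: ['python', 'dog', 'childhood'] (min_width=20, slack=1)
Line 3: ['microwave', 'rainbow'] (min_width=17, slack=4)
Line 4: ['milk', 'deep', 'been', 'code'] (min_width=19, slack=2)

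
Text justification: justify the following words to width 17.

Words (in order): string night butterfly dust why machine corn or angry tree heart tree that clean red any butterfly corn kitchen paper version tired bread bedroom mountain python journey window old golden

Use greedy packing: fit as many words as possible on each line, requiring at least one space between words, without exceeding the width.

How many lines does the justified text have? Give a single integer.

Line 1: ['string', 'night'] (min_width=12, slack=5)
Line 2: ['butterfly', 'dust'] (min_width=14, slack=3)
Line 3: ['why', 'machine', 'corn'] (min_width=16, slack=1)
Line 4: ['or', 'angry', 'tree'] (min_width=13, slack=4)
Line 5: ['heart', 'tree', 'that'] (min_width=15, slack=2)
Line 6: ['clean', 'red', 'any'] (min_width=13, slack=4)
Line 7: ['butterfly', 'corn'] (min_width=14, slack=3)
Line 8: ['kitchen', 'paper'] (min_width=13, slack=4)
Line 9: ['version', 'tired'] (min_width=13, slack=4)
Line 10: ['bread', 'bedroom'] (min_width=13, slack=4)
Line 11: ['mountain', 'python'] (min_width=15, slack=2)
Line 12: ['journey', 'window'] (min_width=14, slack=3)
Line 13: ['old', 'golden'] (min_width=10, slack=7)
Total lines: 13

Answer: 13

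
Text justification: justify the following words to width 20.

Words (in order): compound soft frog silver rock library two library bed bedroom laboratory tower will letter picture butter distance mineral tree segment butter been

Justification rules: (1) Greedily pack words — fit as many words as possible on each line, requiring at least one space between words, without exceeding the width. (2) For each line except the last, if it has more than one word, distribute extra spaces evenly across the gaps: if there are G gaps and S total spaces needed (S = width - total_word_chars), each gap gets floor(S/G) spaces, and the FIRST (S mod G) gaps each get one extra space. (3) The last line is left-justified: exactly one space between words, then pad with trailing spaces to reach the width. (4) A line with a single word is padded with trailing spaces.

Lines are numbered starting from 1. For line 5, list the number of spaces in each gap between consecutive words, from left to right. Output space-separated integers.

Answer: 3 2

Derivation:
Line 1: ['compound', 'soft', 'frog'] (min_width=18, slack=2)
Line 2: ['silver', 'rock', 'library'] (min_width=19, slack=1)
Line 3: ['two', 'library', 'bed'] (min_width=15, slack=5)
Line 4: ['bedroom', 'laboratory'] (min_width=18, slack=2)
Line 5: ['tower', 'will', 'letter'] (min_width=17, slack=3)
Line 6: ['picture', 'butter'] (min_width=14, slack=6)
Line 7: ['distance', 'mineral'] (min_width=16, slack=4)
Line 8: ['tree', 'segment', 'butter'] (min_width=19, slack=1)
Line 9: ['been'] (min_width=4, slack=16)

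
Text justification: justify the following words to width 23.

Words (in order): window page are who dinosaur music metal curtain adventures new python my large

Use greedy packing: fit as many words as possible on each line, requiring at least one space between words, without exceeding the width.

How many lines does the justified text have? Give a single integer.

Answer: 4

Derivation:
Line 1: ['window', 'page', 'are', 'who'] (min_width=19, slack=4)
Line 2: ['dinosaur', 'music', 'metal'] (min_width=20, slack=3)
Line 3: ['curtain', 'adventures', 'new'] (min_width=22, slack=1)
Line 4: ['python', 'my', 'large'] (min_width=15, slack=8)
Total lines: 4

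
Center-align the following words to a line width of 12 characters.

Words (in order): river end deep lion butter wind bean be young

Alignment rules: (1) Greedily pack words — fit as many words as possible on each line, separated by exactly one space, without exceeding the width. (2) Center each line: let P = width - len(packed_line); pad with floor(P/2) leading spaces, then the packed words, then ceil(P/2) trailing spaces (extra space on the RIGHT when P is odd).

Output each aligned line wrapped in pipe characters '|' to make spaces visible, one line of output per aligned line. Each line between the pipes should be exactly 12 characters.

Answer: | river end  |
| deep lion  |
|butter wind |
|  bean be   |
|   young    |

Derivation:
Line 1: ['river', 'end'] (min_width=9, slack=3)
Line 2: ['deep', 'lion'] (min_width=9, slack=3)
Line 3: ['butter', 'wind'] (min_width=11, slack=1)
Line 4: ['bean', 'be'] (min_width=7, slack=5)
Line 5: ['young'] (min_width=5, slack=7)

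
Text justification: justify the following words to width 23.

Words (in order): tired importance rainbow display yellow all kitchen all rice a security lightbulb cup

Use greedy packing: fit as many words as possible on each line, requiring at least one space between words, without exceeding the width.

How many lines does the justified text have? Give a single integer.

Line 1: ['tired', 'importance'] (min_width=16, slack=7)
Line 2: ['rainbow', 'display', 'yellow'] (min_width=22, slack=1)
Line 3: ['all', 'kitchen', 'all', 'rice', 'a'] (min_width=22, slack=1)
Line 4: ['security', 'lightbulb', 'cup'] (min_width=22, slack=1)
Total lines: 4

Answer: 4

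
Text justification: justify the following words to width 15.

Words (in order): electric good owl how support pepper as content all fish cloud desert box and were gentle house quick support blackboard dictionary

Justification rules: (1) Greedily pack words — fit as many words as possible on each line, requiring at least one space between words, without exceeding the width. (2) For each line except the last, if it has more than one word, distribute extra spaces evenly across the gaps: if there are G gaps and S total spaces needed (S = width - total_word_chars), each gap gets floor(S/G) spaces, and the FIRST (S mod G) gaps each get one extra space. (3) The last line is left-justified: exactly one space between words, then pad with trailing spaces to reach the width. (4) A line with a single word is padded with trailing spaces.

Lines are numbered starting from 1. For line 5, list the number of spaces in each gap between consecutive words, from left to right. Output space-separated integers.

Line 1: ['electric', 'good'] (min_width=13, slack=2)
Line 2: ['owl', 'how', 'support'] (min_width=15, slack=0)
Line 3: ['pepper', 'as'] (min_width=9, slack=6)
Line 4: ['content', 'all'] (min_width=11, slack=4)
Line 5: ['fish', 'cloud'] (min_width=10, slack=5)
Line 6: ['desert', 'box', 'and'] (min_width=14, slack=1)
Line 7: ['were', 'gentle'] (min_width=11, slack=4)
Line 8: ['house', 'quick'] (min_width=11, slack=4)
Line 9: ['support'] (min_width=7, slack=8)
Line 10: ['blackboard'] (min_width=10, slack=5)
Line 11: ['dictionary'] (min_width=10, slack=5)

Answer: 6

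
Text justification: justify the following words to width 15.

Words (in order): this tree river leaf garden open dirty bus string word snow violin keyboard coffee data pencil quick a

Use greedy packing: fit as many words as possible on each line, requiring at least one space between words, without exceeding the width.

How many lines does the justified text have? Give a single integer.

Line 1: ['this', 'tree', 'river'] (min_width=15, slack=0)
Line 2: ['leaf', 'garden'] (min_width=11, slack=4)
Line 3: ['open', 'dirty', 'bus'] (min_width=14, slack=1)
Line 4: ['string', 'word'] (min_width=11, slack=4)
Line 5: ['snow', 'violin'] (min_width=11, slack=4)
Line 6: ['keyboard', 'coffee'] (min_width=15, slack=0)
Line 7: ['data', 'pencil'] (min_width=11, slack=4)
Line 8: ['quick', 'a'] (min_width=7, slack=8)
Total lines: 8

Answer: 8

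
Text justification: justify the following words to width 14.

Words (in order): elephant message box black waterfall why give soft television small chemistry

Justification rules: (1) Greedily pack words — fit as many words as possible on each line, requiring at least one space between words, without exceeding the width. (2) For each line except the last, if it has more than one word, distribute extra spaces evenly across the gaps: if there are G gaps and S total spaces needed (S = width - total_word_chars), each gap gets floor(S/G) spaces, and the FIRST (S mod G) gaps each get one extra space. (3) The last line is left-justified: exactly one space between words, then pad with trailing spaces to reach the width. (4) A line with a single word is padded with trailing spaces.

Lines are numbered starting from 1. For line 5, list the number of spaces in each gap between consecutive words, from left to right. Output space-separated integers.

Line 1: ['elephant'] (min_width=8, slack=6)
Line 2: ['message', 'box'] (min_width=11, slack=3)
Line 3: ['black'] (min_width=5, slack=9)
Line 4: ['waterfall', 'why'] (min_width=13, slack=1)
Line 5: ['give', 'soft'] (min_width=9, slack=5)
Line 6: ['television'] (min_width=10, slack=4)
Line 7: ['small'] (min_width=5, slack=9)
Line 8: ['chemistry'] (min_width=9, slack=5)

Answer: 6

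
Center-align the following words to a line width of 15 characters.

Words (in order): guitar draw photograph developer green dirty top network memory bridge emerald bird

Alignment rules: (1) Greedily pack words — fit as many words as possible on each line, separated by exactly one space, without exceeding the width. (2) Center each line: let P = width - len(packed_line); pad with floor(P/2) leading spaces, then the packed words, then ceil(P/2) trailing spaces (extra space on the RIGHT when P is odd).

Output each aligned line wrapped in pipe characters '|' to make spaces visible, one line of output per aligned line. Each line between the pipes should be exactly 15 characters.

Answer: |  guitar draw  |
|  photograph   |
|developer green|
|   dirty top   |
|network memory |
|bridge emerald |
|     bird      |

Derivation:
Line 1: ['guitar', 'draw'] (min_width=11, slack=4)
Line 2: ['photograph'] (min_width=10, slack=5)
Line 3: ['developer', 'green'] (min_width=15, slack=0)
Line 4: ['dirty', 'top'] (min_width=9, slack=6)
Line 5: ['network', 'memory'] (min_width=14, slack=1)
Line 6: ['bridge', 'emerald'] (min_width=14, slack=1)
Line 7: ['bird'] (min_width=4, slack=11)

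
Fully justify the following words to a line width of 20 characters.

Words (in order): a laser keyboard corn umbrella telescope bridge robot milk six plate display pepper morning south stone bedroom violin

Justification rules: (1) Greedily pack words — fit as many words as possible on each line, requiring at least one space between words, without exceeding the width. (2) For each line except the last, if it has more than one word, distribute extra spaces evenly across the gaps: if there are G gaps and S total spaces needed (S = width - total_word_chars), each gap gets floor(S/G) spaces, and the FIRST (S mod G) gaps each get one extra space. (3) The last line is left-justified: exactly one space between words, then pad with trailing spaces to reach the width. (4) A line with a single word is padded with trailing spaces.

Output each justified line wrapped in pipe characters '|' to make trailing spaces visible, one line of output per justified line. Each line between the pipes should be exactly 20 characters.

Answer: |a   laser   keyboard|
|corn        umbrella|
|telescope     bridge|
|robot milk six plate|
|display       pepper|
|morning  south stone|
|bedroom violin      |

Derivation:
Line 1: ['a', 'laser', 'keyboard'] (min_width=16, slack=4)
Line 2: ['corn', 'umbrella'] (min_width=13, slack=7)
Line 3: ['telescope', 'bridge'] (min_width=16, slack=4)
Line 4: ['robot', 'milk', 'six', 'plate'] (min_width=20, slack=0)
Line 5: ['display', 'pepper'] (min_width=14, slack=6)
Line 6: ['morning', 'south', 'stone'] (min_width=19, slack=1)
Line 7: ['bedroom', 'violin'] (min_width=14, slack=6)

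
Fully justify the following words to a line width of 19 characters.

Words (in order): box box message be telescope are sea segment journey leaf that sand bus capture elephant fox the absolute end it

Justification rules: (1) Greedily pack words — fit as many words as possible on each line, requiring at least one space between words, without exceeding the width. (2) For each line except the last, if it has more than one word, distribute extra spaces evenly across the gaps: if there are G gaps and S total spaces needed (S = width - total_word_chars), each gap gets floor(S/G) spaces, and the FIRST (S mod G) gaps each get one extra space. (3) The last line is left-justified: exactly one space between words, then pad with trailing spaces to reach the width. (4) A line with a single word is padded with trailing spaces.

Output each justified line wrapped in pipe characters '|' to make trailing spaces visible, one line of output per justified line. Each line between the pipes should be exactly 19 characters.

Line 1: ['box', 'box', 'message', 'be'] (min_width=18, slack=1)
Line 2: ['telescope', 'are', 'sea'] (min_width=17, slack=2)
Line 3: ['segment', 'journey'] (min_width=15, slack=4)
Line 4: ['leaf', 'that', 'sand', 'bus'] (min_width=18, slack=1)
Line 5: ['capture', 'elephant'] (min_width=16, slack=3)
Line 6: ['fox', 'the', 'absolute'] (min_width=16, slack=3)
Line 7: ['end', 'it'] (min_width=6, slack=13)

Answer: |box  box message be|
|telescope  are  sea|
|segment     journey|
|leaf  that sand bus|
|capture    elephant|
|fox   the  absolute|
|end it             |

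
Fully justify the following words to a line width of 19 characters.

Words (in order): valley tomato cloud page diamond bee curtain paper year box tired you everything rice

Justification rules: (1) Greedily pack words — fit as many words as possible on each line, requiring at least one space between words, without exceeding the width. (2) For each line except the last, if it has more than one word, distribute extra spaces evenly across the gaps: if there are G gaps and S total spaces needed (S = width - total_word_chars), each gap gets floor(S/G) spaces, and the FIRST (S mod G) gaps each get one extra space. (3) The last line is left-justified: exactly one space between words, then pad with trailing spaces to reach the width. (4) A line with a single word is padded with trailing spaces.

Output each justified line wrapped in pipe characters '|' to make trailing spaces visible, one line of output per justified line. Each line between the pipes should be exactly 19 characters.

Line 1: ['valley', 'tomato', 'cloud'] (min_width=19, slack=0)
Line 2: ['page', 'diamond', 'bee'] (min_width=16, slack=3)
Line 3: ['curtain', 'paper', 'year'] (min_width=18, slack=1)
Line 4: ['box', 'tired', 'you'] (min_width=13, slack=6)
Line 5: ['everything', 'rice'] (min_width=15, slack=4)

Answer: |valley tomato cloud|
|page   diamond  bee|
|curtain  paper year|
|box    tired    you|
|everything rice    |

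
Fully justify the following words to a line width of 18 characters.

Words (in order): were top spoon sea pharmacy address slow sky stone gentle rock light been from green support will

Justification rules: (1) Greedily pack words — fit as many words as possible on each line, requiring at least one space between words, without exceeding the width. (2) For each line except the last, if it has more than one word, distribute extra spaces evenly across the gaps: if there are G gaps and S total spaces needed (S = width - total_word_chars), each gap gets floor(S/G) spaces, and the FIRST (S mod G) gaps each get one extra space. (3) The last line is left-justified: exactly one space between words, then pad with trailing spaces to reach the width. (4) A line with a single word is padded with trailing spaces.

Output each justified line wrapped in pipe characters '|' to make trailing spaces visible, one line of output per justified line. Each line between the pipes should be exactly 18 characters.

Answer: |were top spoon sea|
|pharmacy   address|
|slow   sky   stone|
|gentle  rock light|
|been   from  green|
|support will      |

Derivation:
Line 1: ['were', 'top', 'spoon', 'sea'] (min_width=18, slack=0)
Line 2: ['pharmacy', 'address'] (min_width=16, slack=2)
Line 3: ['slow', 'sky', 'stone'] (min_width=14, slack=4)
Line 4: ['gentle', 'rock', 'light'] (min_width=17, slack=1)
Line 5: ['been', 'from', 'green'] (min_width=15, slack=3)
Line 6: ['support', 'will'] (min_width=12, slack=6)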